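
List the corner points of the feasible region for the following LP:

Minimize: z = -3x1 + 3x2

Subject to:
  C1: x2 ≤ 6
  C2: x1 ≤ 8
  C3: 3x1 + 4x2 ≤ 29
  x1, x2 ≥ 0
Each vertex is the intersection of two constraint boundaries that also satisfies all remaining constraints:
  x1 = 0 and x2 = 0 → (0, 0)
  x1 = 8 and x2 = 0 → (8, 0)
  x1 = 8 and 3x1 + 4x2 = 29 → (8, 1.25)
  x2 = 6 and 3x1 + 4x2 = 29 → (1.667, 6)
  x2 = 6 and x1 = 0 → (0, 6)

Vertices: (0, 0), (8, 0), (8, 1.25), (1.667, 6), (0, 6)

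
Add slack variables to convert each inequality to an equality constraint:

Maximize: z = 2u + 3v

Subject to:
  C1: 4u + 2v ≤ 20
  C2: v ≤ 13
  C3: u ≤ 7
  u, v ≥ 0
max z = 2u + 3v

s.t.
  4u + 2v + s1 = 20
  v + s2 = 13
  u + s3 = 7
  u, v, s1, s2, s3 ≥ 0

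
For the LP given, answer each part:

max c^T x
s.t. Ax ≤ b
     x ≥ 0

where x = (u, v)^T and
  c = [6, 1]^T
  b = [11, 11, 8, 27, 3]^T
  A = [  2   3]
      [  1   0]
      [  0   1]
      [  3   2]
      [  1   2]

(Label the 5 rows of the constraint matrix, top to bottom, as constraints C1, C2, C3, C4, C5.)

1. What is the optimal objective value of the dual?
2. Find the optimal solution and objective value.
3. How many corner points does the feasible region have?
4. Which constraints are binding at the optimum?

1. 18 (by strong duality, equal to the primal optimum)
2. u = 3, v = 0, z = 18
3. 3
4. C5, v ≥ 0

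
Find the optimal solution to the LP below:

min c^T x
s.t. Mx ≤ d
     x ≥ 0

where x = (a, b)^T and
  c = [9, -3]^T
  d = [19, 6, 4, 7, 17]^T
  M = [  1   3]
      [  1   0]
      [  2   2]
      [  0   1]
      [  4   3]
Each vertex is the intersection of two constraint boundaries that also satisfies all remaining constraints:
  a = 0 and b = 0 → (0, 0)
  2a + 2b = 4 and b = 0 → (2, 0)
  2a + 2b = 4 and a = 0 → (0, 2)

Evaluating z = 9a - 3b at each vertex:
  (0, 0): z = 0
  (2, 0): z = 18
  (0, 2): z = -6

The minimum is at (0, 2) with z = -6.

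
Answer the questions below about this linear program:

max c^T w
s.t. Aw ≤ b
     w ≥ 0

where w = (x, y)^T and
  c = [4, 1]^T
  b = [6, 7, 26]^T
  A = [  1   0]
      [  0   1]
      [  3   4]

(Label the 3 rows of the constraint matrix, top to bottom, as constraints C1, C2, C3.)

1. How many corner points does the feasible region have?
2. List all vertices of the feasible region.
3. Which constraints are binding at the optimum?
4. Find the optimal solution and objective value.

1. 4
2. (0, 0), (6, 0), (6, 2), (0, 6.5)
3. C1, C3
4. x = 6, y = 2, z = 26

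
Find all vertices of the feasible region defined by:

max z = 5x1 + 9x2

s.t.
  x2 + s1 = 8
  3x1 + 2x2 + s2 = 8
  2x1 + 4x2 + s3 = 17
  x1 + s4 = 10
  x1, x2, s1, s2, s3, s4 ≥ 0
Each vertex is the intersection of two constraint boundaries that also satisfies all remaining constraints:
  x1 = 0 and x2 = 0 → (0, 0)
  3x1 + 2x2 = 8 and x2 = 0 → (2.667, 0)
  3x1 + 2x2 = 8 and x1 = 0 → (0, 4)

Vertices: (0, 0), (2.667, 0), (0, 4)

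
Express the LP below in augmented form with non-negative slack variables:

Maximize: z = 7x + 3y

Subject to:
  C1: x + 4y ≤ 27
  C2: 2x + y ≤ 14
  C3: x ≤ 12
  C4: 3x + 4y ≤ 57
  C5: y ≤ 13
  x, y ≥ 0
max z = 7x + 3y

s.t.
  x + 4y + s1 = 27
  2x + y + s2 = 14
  x + s3 = 12
  3x + 4y + s4 = 57
  y + s5 = 13
  x, y, s1, s2, s3, s4, s5 ≥ 0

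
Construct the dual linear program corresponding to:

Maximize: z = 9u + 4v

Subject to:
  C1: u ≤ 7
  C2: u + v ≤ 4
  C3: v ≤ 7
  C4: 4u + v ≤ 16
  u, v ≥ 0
Minimize: z = 7y1 + 4y2 + 7y3 + 16y4

Subject to:
  C1: -y1 - y2 - 4y4 ≤ -9
  C2: -y2 - y3 - y4 ≤ -4
  y1, y2, y3, y4 ≥ 0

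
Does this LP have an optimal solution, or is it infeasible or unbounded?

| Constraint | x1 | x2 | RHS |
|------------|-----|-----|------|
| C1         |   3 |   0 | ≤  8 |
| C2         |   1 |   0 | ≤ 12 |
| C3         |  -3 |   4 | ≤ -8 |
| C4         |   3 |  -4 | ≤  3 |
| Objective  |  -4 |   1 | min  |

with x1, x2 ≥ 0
C4 requires 3x1 - 4x2 ≤ 3, while C3 (-3x1 + 4x2 ≤ -8) is equivalent to 3x1 - 4x2 ≥ 8. Together they would need 8 ≤ 3x1 - 4x2 ≤ 3, which is impossible since 8 > 3. No point satisfies all constraints.

Infeasible — the constraint set is empty.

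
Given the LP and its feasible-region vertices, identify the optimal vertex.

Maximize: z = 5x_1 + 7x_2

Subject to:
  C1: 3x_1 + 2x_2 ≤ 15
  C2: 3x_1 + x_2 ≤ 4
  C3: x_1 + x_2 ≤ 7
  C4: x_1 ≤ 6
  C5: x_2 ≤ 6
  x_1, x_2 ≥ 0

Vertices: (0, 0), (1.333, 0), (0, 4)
Evaluating z = 5x_1 + 7x_2 at each vertex:
  (0, 0): z = 0
  (1.333, 0): z = 6.667
  (0, 4): z = 28

The largest value is z = 28, attained at (0, 4).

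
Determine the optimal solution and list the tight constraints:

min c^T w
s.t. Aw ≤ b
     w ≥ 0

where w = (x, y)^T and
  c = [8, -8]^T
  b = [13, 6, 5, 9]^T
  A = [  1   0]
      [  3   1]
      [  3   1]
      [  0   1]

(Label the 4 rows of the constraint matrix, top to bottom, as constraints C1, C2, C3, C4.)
Optimal: x = 0, y = 5
Slack at optimum:
  C1: slack = 13
  C2: slack = 1
  C3: slack = 0 (binding)
  C4: slack = 4
  x ≥ 0: x = 0 (binding)
  y ≥ 0: y = 5
Binding constraints: C3, x ≥ 0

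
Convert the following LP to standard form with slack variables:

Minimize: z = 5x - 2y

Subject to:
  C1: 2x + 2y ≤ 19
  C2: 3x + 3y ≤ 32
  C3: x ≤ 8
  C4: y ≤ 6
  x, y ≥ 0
min z = 5x - 2y

s.t.
  2x + 2y + s1 = 19
  3x + 3y + s2 = 32
  x + s3 = 8
  y + s4 = 6
  x, y, s1, s2, s3, s4 ≥ 0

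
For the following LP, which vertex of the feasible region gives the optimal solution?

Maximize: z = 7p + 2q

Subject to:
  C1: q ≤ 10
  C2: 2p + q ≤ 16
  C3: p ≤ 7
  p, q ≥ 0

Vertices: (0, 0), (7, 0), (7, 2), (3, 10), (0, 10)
Evaluating z = 7p + 2q at each vertex:
  (0, 0): z = 0
  (7, 0): z = 49
  (7, 2): z = 53
  (3, 10): z = 41
  (0, 10): z = 20

The largest value is z = 53, attained at (7, 2).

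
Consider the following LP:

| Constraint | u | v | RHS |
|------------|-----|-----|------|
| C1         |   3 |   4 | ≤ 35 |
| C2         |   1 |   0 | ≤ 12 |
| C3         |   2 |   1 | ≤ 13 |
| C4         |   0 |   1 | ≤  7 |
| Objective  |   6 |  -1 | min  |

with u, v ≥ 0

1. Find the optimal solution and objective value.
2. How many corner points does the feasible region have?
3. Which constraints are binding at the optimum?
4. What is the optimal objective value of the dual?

1. u = 0, v = 7, z = -7
2. 5
3. C4, u ≥ 0
4. -7 (by strong duality, equal to the primal optimum)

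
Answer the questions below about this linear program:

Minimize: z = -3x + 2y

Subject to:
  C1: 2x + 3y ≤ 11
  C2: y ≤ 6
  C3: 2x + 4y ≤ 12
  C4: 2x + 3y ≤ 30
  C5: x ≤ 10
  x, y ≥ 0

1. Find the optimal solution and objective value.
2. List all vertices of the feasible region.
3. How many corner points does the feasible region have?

1. x = 5.5, y = 0, z = -16.5
2. (0, 0), (5.5, 0), (4, 1), (0, 3)
3. 4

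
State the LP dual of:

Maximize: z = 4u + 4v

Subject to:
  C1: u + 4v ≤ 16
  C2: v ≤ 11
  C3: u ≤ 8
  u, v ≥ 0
Minimize: z = 16y1 + 11y2 + 8y3

Subject to:
  C1: -y1 - y3 ≤ -4
  C2: -4y1 - y2 ≤ -4
  y1, y2, y3 ≥ 0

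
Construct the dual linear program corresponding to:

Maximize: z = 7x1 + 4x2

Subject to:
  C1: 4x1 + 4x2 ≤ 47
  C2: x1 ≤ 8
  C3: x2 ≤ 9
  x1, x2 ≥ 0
Minimize: z = 47y1 + 8y2 + 9y3

Subject to:
  C1: -4y1 - y2 ≤ -7
  C2: -4y1 - y3 ≤ -4
  y1, y2, y3 ≥ 0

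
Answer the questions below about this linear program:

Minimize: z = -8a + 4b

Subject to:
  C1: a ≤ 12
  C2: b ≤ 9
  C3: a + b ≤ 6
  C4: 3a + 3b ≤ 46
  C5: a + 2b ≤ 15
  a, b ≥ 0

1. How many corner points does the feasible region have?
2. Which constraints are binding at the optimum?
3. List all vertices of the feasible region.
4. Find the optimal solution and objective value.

1. 3
2. C3, b ≥ 0
3. (0, 0), (6, 0), (0, 6)
4. a = 6, b = 0, z = -48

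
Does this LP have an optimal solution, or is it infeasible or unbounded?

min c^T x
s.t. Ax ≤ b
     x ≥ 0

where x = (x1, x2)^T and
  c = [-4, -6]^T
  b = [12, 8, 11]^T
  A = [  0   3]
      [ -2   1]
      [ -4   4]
Feasible point: (0, 0) satisfies every constraint, so the LP is feasible.
Direction d = (1, 0): for each constraint row a, a·d ≤ 0 —
  (0)(1) + (3)(0) = 0 ≤ 0
  (-2)(1) + (1)(0) = -2 ≤ 0
  (-4)(1) + (4)(0) = -4 ≤ 0
and d ≥ 0, so (0, 0) + t·d stays feasible for every t ≥ 0. Along this ray z = -4x1 - 6x2 changes by -4 per unit t, so z → −∞.

Unbounded — the objective can decrease without bound over the feasible region.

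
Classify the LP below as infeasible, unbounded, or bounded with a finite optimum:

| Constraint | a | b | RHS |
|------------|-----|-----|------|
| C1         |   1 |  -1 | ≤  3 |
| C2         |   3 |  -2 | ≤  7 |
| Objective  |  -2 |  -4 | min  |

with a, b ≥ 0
Feasible point: (0, 0) satisfies every constraint, so the LP is feasible.
Direction d = (0, 1): for each constraint row a, a·d ≤ 0 —
  (1)(0) + (-1)(1) = -1 ≤ 0
  (3)(0) + (-2)(1) = -2 ≤ 0
and d ≥ 0, so (0, 0) + t·d stays feasible for every t ≥ 0. Along this ray z = -2a - 4b changes by -4 per unit t, so z → −∞.

Unbounded: there is a feasible ray along which z → −∞.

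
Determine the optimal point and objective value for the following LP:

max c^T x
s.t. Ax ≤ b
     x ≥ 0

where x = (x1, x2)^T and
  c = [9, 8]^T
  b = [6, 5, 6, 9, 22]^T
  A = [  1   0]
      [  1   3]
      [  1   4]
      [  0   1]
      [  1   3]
Each vertex is the intersection of two constraint boundaries that also satisfies all remaining constraints:
  x1 = 0 and x2 = 0 → (0, 0)
  x1 + 3x2 = 5 and x2 = 0 → (5, 0)
  x1 + 3x2 = 5 and x1 + 4x2 = 6 → (2, 1)
  x1 + 4x2 = 6 and x1 = 0 → (0, 1.5)

Evaluating z = 9x1 + 8x2 at each vertex:
  (0, 0): z = 0
  (5, 0): z = 45
  (2, 1): z = 26
  (0, 1.5): z = 12

The maximum is at (5, 0) with z = 45.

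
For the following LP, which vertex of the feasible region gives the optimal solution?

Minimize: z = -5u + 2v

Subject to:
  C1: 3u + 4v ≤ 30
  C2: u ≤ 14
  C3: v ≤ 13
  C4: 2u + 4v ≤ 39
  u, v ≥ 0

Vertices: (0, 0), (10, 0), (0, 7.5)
Evaluating z = -5u + 2v at each vertex:
  (0, 0): z = 0
  (10, 0): z = -50
  (0, 7.5): z = 15

The smallest value is z = -50, attained at (10, 0).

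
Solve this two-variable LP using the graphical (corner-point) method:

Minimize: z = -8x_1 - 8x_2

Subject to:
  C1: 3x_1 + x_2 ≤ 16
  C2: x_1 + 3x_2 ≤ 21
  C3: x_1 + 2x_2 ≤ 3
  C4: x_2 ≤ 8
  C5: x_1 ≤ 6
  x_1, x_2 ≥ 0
Each vertex is the intersection of two constraint boundaries that also satisfies all remaining constraints:
  x_1 = 0 and x_2 = 0 → (0, 0)
  x_1 + 2x_2 = 3 and x_2 = 0 → (3, 0)
  x_1 + 2x_2 = 3 and x_1 = 0 → (0, 1.5)

Evaluating z = -8x_1 - 8x_2 at each vertex:
  (0, 0): z = 0
  (3, 0): z = -24
  (0, 1.5): z = -12

The minimum is at (3, 0) with z = -24.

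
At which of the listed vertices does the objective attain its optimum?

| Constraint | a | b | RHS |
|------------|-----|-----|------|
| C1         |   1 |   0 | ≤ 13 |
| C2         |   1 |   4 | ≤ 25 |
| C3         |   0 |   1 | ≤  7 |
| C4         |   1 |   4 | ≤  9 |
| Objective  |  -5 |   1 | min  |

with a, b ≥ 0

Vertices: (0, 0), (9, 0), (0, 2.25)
Evaluating z = -5a + b at each vertex:
  (0, 0): z = 0
  (9, 0): z = -45
  (0, 2.25): z = 2.25

The smallest value is z = -45, attained at (9, 0).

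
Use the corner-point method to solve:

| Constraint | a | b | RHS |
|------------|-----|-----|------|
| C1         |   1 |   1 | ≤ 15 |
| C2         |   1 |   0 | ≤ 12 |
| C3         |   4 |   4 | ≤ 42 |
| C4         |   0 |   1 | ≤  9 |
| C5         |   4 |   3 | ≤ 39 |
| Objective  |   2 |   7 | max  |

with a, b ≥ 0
Each vertex is the intersection of two constraint boundaries that also satisfies all remaining constraints:
  a = 0 and b = 0 → (0, 0)
  4a + 3b = 39 and b = 0 → (9.75, 0)
  4a + 4b = 42 and 4a + 3b = 39 → (7.5, 3)
  4a + 4b = 42 and b = 9 → (1.5, 9)
  b = 9 and a = 0 → (0, 9)

Evaluating z = 2a + 7b at each vertex:
  (0, 0): z = 0
  (9.75, 0): z = 19.5
  (7.5, 3): z = 36
  (1.5, 9): z = 66
  (0, 9): z = 63

The maximum is at (1.5, 9) with z = 66.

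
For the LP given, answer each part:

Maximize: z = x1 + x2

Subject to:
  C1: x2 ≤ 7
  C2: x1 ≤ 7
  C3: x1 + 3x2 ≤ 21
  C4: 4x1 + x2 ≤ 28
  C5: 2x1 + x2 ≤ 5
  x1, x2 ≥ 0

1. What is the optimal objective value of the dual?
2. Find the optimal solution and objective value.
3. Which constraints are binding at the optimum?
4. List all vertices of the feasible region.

1. 5 (by strong duality, equal to the primal optimum)
2. x1 = 0, x2 = 5, z = 5
3. C5, x1 ≥ 0
4. (0, 0), (2.5, 0), (0, 5)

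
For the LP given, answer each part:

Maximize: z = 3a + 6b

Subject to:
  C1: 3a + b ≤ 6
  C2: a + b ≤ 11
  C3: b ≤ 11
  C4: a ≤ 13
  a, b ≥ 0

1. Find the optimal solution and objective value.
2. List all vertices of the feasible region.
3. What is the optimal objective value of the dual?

1. a = 0, b = 6, z = 36
2. (0, 0), (2, 0), (0, 6)
3. 36 (by strong duality, equal to the primal optimum)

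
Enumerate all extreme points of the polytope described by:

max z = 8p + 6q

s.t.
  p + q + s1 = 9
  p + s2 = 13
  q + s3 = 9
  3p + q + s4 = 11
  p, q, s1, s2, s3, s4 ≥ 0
Each vertex is the intersection of two constraint boundaries that also satisfies all remaining constraints:
  p = 0 and q = 0 → (0, 0)
  3p + q = 11 and q = 0 → (3.667, 0)
  p + q = 9 and 3p + q = 11 → (1, 8)
  p + q = 9 and q = 9 → (0, 9)

Vertices: (0, 0), (3.667, 0), (1, 8), (0, 9)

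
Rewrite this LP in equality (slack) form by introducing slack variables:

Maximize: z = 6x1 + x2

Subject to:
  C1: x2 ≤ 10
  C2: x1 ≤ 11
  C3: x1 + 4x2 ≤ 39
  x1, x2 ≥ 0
max z = 6x1 + x2

s.t.
  x2 + s1 = 10
  x1 + s2 = 11
  x1 + 4x2 + s3 = 39
  x1, x2, s1, s2, s3 ≥ 0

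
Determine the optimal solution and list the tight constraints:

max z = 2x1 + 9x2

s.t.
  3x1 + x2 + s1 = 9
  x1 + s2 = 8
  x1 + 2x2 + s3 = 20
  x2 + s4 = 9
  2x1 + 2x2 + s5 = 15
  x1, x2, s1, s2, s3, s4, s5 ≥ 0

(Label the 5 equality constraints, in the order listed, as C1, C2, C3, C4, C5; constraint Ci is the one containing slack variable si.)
Optimal: x1 = 0, x2 = 7.5
Slack at optimum:
  C1: slack = 1.5
  C2: slack = 8
  C3: slack = 5
  C4: slack = 1.5
  C5: slack = 0 (binding)
  x1 ≥ 0: x1 = 0 (binding)
  x2 ≥ 0: x2 = 7.5
Binding constraints: C5, x1 ≥ 0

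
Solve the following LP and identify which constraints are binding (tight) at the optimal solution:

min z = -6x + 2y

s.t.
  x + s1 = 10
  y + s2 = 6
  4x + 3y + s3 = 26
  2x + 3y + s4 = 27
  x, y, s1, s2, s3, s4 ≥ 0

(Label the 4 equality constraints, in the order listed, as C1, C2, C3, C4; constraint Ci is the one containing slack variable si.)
Optimal: x = 6.5, y = 0
Slack at optimum:
  C1: slack = 3.5
  C2: slack = 6
  C3: slack = 0 (binding)
  C4: slack = 14
  x ≥ 0: x = 6.5
  y ≥ 0: y = 0 (binding)
Binding constraints: C3, y ≥ 0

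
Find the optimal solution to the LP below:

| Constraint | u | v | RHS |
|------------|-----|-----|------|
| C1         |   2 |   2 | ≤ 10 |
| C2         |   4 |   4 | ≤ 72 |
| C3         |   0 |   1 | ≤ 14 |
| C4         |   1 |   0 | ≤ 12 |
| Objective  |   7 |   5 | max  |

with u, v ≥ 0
u = 5, v = 0, z = 35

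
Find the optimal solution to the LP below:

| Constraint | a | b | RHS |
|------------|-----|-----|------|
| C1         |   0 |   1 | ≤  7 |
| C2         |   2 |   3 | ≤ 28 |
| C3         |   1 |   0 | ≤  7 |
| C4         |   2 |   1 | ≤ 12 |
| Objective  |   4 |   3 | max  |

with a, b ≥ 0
a = 2.5, b = 7, z = 31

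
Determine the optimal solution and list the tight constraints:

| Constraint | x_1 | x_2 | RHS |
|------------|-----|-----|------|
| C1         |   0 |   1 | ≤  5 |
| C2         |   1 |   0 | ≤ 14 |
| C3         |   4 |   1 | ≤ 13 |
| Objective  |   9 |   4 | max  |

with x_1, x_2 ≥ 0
Optimal: x_1 = 2, x_2 = 5
Binding: C1, C3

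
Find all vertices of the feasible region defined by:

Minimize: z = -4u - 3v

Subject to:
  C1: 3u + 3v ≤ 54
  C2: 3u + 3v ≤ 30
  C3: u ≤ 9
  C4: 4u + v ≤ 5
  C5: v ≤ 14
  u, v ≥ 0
Each vertex is the intersection of two constraint boundaries that also satisfies all remaining constraints:
  u = 0 and v = 0 → (0, 0)
  4u + v = 5 and v = 0 → (1.25, 0)
  4u + v = 5 and u = 0 → (0, 5)

Vertices: (0, 0), (1.25, 0), (0, 5)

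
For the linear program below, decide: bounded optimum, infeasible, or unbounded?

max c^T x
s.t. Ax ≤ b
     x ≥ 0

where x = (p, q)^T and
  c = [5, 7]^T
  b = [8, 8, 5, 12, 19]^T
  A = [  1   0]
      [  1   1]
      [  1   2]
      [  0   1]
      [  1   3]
The point (5, 0) satisfies every constraint, so the LP is feasible; the constraints give p ≤ 8 and q ≤ 12, which with p, q ≥ 0 keep the feasible region inside a bounded box. A feasible, bounded LP attains a finite optimum at a vertex.

Evaluating z = 5p + 7q at each vertex:
  (0, 0): z = 0
  (5, 0): z = 25
  (0, 2.5): z = 17.5

Bounded optimum: z* = 25 at (5, 0).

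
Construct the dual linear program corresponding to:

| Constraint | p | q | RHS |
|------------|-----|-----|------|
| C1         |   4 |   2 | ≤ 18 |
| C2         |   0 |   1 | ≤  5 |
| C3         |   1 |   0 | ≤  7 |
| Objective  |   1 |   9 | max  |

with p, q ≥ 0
Minimize: z = 18y1 + 5y2 + 7y3

Subject to:
  C1: -4y1 - y3 ≤ -1
  C2: -2y1 - y2 ≤ -9
  y1, y2, y3 ≥ 0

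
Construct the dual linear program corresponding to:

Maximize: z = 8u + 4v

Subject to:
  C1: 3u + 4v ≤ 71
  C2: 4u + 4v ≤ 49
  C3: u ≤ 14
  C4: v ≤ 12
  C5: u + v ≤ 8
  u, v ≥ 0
Minimize: z = 71y1 + 49y2 + 14y3 + 12y4 + 8y5

Subject to:
  C1: -3y1 - 4y2 - y3 - y5 ≤ -8
  C2: -4y1 - 4y2 - y4 - y5 ≤ -4
  y1, y2, y3, y4, y5 ≥ 0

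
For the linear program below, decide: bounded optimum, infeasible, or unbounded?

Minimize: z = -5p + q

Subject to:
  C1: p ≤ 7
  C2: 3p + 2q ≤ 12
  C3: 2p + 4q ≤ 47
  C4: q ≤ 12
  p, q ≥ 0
The point (4, 0) satisfies every constraint, so the LP is feasible; the constraints give p ≤ 7 and q ≤ 12, which with p, q ≥ 0 keep the feasible region inside a bounded box. A feasible, bounded LP attains a finite optimum at a vertex.

Evaluating z = -5p + q at each vertex:
  (0, 0): z = 0
  (4, 0): z = -20
  (0, 6): z = 6

Bounded optimum: z* = -20 at (4, 0).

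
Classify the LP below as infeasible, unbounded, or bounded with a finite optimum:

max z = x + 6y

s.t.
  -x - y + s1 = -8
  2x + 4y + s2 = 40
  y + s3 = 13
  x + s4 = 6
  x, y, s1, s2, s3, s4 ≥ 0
The point (0, 10) satisfies every constraint, so the LP is feasible; the constraints give x ≤ 6 and y ≤ 13, which with x, y ≥ 0 keep the feasible region inside a bounded box. A feasible, bounded LP attains a finite optimum at a vertex.

Evaluating z = x + 6y at each vertex:
  (6, 2): z = 18
  (6, 7): z = 48
  (0, 10): z = 60
  (0, 8): z = 48

Bounded optimum: z* = 60 at (0, 10).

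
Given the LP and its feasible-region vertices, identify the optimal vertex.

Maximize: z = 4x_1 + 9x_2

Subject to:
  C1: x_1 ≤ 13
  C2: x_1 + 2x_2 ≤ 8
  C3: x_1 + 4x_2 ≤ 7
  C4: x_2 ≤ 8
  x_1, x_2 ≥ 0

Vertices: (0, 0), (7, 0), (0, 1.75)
Evaluating z = 4x_1 + 9x_2 at each vertex:
  (0, 0): z = 0
  (7, 0): z = 28
  (0, 1.75): z = 15.75

The largest value is z = 28, attained at (7, 0).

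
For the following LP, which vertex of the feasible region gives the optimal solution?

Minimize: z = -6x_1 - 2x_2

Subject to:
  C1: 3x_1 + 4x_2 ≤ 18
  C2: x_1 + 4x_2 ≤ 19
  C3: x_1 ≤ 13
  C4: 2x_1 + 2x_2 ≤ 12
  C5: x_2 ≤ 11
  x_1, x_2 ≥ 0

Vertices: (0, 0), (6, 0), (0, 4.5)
Evaluating z = -6x_1 - 2x_2 at each vertex:
  (0, 0): z = 0
  (6, 0): z = -36
  (0, 4.5): z = -9

The smallest value is z = -36, attained at (6, 0).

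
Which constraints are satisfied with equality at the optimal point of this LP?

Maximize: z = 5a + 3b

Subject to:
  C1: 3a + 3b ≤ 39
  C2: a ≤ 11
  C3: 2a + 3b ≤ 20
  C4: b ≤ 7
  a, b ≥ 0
Optimal: a = 10, b = 0
Slack at optimum:
  C1: slack = 9
  C2: slack = 1
  C3: slack = 0 (binding)
  C4: slack = 7
  a ≥ 0: a = 10
  b ≥ 0: b = 0 (binding)
Binding constraints: C3, b ≥ 0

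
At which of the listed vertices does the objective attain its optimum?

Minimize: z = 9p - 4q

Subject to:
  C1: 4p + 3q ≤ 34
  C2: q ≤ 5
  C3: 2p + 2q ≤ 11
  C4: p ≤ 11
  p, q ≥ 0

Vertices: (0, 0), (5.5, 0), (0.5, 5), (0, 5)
Evaluating z = 9p - 4q at each vertex:
  (0, 0): z = 0
  (5.5, 0): z = 49.5
  (0.5, 5): z = -15.5
  (0, 5): z = -20

The smallest value is z = -20, attained at (0, 5).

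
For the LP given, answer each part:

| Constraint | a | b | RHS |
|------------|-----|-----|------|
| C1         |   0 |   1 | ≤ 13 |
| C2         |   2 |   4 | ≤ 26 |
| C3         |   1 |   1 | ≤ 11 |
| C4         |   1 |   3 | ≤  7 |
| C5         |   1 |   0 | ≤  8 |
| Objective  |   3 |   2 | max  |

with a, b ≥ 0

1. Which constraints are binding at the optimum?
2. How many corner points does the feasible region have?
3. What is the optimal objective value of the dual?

1. C4, b ≥ 0
2. 3
3. 21 (by strong duality, equal to the primal optimum)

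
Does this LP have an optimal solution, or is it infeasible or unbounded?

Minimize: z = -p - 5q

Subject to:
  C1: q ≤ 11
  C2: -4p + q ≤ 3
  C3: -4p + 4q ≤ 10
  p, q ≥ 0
Feasible point: (0, 0) satisfies every constraint, so the LP is feasible.
Direction d = (1, 0): for each constraint row a, a·d ≤ 0 —
  (0)(1) + (1)(0) = 0 ≤ 0
  (-4)(1) + (1)(0) = -4 ≤ 0
  (-4)(1) + (4)(0) = -4 ≤ 0
and d ≥ 0, so (0, 0) + t·d stays feasible for every t ≥ 0. Along this ray z = -p - 5q changes by -1 per unit t, so z → −∞.

Unbounded — the objective can decrease without bound over the feasible region.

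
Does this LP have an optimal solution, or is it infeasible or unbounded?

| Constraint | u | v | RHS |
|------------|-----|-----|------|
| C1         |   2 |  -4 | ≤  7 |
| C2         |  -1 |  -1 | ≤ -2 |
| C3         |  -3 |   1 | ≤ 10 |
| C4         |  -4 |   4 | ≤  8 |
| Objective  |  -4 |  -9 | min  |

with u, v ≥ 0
Feasible point: (0, 2) satisfies every constraint, so the LP is feasible.
Direction d = (1, 1): for each constraint row a, a·d ≤ 0 —
  (2)(1) + (-4)(1) = -2 ≤ 0
  (-1)(1) + (-1)(1) = -2 ≤ 0
  (-3)(1) + (1)(1) = -2 ≤ 0
  (-4)(1) + (4)(1) = 0 ≤ 0
and d ≥ 0, so (0, 2) + t·d stays feasible for every t ≥ 0. Along this ray z = -4u - 9v changes by -13 per unit t, so z → −∞.

Unbounded: there is a feasible ray along which z → −∞.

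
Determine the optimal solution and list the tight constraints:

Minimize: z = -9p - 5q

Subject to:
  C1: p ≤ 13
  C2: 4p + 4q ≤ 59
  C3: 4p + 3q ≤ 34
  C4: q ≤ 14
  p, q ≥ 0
Optimal: p = 8.5, q = 0
Binding: C3, q ≥ 0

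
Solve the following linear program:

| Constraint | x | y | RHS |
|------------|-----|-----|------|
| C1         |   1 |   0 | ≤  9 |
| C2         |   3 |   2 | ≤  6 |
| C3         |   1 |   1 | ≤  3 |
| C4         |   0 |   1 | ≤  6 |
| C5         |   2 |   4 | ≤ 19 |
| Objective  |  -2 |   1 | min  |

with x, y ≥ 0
x = 2, y = 0, z = -4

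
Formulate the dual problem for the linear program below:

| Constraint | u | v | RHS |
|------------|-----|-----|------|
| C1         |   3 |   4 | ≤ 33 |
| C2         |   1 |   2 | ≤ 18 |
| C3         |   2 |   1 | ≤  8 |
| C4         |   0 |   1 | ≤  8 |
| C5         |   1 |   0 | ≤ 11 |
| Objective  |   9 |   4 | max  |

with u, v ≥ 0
Minimize: z = 33y1 + 18y2 + 8y3 + 8y4 + 11y5

Subject to:
  C1: -3y1 - y2 - 2y3 - y5 ≤ -9
  C2: -4y1 - 2y2 - y3 - y4 ≤ -4
  y1, y2, y3, y4, y5 ≥ 0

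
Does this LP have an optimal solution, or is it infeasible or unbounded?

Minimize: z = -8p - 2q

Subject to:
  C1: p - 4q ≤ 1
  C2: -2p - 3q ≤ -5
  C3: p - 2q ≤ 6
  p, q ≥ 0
Feasible point: (0, 2) satisfies every constraint, so the LP is feasible.
Direction d = (0, 1): for each constraint row a, a·d ≤ 0 —
  (1)(0) + (-4)(1) = -4 ≤ 0
  (-2)(0) + (-3)(1) = -3 ≤ 0
  (1)(0) + (-2)(1) = -2 ≤ 0
and d ≥ 0, so (0, 2) + t·d stays feasible for every t ≥ 0. Along this ray z = -8p - 2q changes by -2 per unit t, so z → −∞.

The LP is unbounded; z can be made arbitrarily small.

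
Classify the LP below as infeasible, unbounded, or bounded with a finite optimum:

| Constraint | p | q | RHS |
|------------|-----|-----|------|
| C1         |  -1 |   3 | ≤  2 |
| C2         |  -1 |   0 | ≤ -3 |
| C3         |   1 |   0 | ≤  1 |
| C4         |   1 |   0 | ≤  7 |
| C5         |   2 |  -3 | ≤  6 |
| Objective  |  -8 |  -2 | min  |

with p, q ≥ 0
C3 requires p ≤ 1, while C2 (-p ≤ -3) is equivalent to p ≥ 3. Together they would need 3 ≤ p ≤ 1, which is impossible since 3 > 1. No point satisfies all constraints.

Infeasible — the constraint set is empty.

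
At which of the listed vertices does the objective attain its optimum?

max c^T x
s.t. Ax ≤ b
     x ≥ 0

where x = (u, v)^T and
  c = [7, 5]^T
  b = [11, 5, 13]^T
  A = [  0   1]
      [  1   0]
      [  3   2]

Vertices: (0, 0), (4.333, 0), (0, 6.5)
(0, 6.5) with z = 32.5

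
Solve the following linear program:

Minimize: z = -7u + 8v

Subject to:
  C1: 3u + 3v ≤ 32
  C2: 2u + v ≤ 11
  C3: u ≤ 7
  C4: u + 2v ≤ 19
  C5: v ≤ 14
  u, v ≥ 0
u = 5.5, v = 0, z = -38.5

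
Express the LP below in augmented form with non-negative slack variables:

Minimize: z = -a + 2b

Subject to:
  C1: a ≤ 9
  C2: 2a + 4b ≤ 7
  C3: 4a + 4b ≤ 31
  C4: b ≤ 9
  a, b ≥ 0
min z = -a + 2b

s.t.
  a + s1 = 9
  2a + 4b + s2 = 7
  4a + 4b + s3 = 31
  b + s4 = 9
  a, b, s1, s2, s3, s4 ≥ 0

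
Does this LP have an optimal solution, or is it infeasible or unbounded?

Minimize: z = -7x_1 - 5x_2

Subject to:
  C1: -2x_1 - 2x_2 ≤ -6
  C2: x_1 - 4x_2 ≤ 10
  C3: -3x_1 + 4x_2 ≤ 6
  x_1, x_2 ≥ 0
Feasible point: (1, 2) satisfies every constraint, so the LP is feasible.
Direction d = (4, 1): for each constraint row a, a·d ≤ 0 —
  (-2)(4) + (-2)(1) = -10 ≤ 0
  (1)(4) + (-4)(1) = 0 ≤ 0
  (-3)(4) + (4)(1) = -8 ≤ 0
and d ≥ 0, so (1, 2) + t·d stays feasible for every t ≥ 0. Along this ray z = -7x_1 - 5x_2 changes by -33 per unit t, so z → −∞.

The LP is unbounded; z can be made arbitrarily small.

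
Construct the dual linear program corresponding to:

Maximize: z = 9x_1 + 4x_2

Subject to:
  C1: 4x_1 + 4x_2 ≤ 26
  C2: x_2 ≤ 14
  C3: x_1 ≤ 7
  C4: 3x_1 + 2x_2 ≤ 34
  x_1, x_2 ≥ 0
Minimize: z = 26y1 + 14y2 + 7y3 + 34y4

Subject to:
  C1: -4y1 - y3 - 3y4 ≤ -9
  C2: -4y1 - y2 - 2y4 ≤ -4
  y1, y2, y3, y4 ≥ 0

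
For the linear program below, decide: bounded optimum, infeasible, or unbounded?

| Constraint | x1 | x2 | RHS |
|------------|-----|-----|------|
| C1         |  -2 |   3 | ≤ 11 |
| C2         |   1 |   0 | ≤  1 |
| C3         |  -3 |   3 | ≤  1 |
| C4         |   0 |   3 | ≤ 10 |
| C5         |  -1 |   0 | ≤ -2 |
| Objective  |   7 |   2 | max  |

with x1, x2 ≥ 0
C2 requires x1 ≤ 1, while C5 (-x1 ≤ -2) is equivalent to x1 ≥ 2. Together they would need 2 ≤ x1 ≤ 1, which is impossible since 2 > 1. No point satisfies all constraints.

Infeasible: no point satisfies all constraints simultaneously.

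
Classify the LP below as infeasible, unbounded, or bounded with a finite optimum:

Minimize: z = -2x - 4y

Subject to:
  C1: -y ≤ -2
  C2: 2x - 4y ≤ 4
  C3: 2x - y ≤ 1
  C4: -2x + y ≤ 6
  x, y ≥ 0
Feasible point: (0, 2) satisfies every constraint, so the LP is feasible.
Direction d = (1, 2): for each constraint row a, a·d ≤ 0 —
  (0)(1) + (-1)(2) = -2 ≤ 0
  (2)(1) + (-4)(2) = -6 ≤ 0
  (2)(1) + (-1)(2) = 0 ≤ 0
  (-2)(1) + (1)(2) = 0 ≤ 0
and d ≥ 0, so (0, 2) + t·d stays feasible for every t ≥ 0. Along this ray z = -2x - 4y changes by -10 per unit t, so z → −∞.

The LP is unbounded; z can be made arbitrarily small.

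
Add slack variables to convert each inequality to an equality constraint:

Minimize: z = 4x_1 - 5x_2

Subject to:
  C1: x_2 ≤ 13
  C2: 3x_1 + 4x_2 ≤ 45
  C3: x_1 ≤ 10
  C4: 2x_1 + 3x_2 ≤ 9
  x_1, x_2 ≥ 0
min z = 4x_1 - 5x_2

s.t.
  x_2 + s1 = 13
  3x_1 + 4x_2 + s2 = 45
  x_1 + s3 = 10
  2x_1 + 3x_2 + s4 = 9
  x_1, x_2, s1, s2, s3, s4 ≥ 0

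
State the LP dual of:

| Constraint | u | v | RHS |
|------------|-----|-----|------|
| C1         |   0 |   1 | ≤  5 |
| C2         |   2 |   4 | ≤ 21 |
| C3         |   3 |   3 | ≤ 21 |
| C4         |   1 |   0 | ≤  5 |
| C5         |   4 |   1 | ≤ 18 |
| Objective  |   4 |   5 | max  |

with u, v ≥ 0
Minimize: z = 5y1 + 21y2 + 21y3 + 5y4 + 18y5

Subject to:
  C1: -2y2 - 3y3 - y4 - 4y5 ≤ -4
  C2: -y1 - 4y2 - 3y3 - y5 ≤ -5
  y1, y2, y3, y4, y5 ≥ 0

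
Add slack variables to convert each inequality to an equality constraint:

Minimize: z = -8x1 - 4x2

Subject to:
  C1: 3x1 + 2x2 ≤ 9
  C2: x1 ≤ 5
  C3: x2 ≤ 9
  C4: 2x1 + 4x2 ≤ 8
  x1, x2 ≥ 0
min z = -8x1 - 4x2

s.t.
  3x1 + 2x2 + s1 = 9
  x1 + s2 = 5
  x2 + s3 = 9
  2x1 + 4x2 + s4 = 8
  x1, x2, s1, s2, s3, s4 ≥ 0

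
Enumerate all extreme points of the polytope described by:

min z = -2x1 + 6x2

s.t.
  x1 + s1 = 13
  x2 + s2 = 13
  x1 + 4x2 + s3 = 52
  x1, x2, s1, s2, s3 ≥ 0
Each vertex is the intersection of two constraint boundaries that also satisfies all remaining constraints:
  x1 = 0 and x2 = 0 → (0, 0)
  x1 = 13 and x2 = 0 → (13, 0)
  x1 = 13 and x1 + 4x2 = 52 → (13, 9.75)
  x2 = 13 and x1 + 4x2 = 52 → (0, 13)

Vertices: (0, 0), (13, 0), (13, 9.75), (0, 13)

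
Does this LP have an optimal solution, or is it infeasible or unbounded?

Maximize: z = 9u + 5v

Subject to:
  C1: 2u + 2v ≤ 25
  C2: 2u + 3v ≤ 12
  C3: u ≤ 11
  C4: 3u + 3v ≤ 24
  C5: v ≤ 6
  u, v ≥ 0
The point (6, 0) satisfies every constraint, so the LP is feasible; the constraints give u ≤ 11 and v ≤ 6, which with u, v ≥ 0 keep the feasible region inside a bounded box. A feasible, bounded LP attains a finite optimum at a vertex.

Evaluating z = 9u + 5v at each vertex:
  (0, 0): z = 0
  (6, 0): z = 54
  (0, 4): z = 20

The LP has an optimal solution: (6, 0) with z = 54.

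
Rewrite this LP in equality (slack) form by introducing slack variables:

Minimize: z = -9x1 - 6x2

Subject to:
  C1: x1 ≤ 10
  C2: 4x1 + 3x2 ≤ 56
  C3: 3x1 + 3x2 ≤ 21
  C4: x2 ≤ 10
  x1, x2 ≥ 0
min z = -9x1 - 6x2

s.t.
  x1 + s1 = 10
  4x1 + 3x2 + s2 = 56
  3x1 + 3x2 + s3 = 21
  x2 + s4 = 10
  x1, x2, s1, s2, s3, s4 ≥ 0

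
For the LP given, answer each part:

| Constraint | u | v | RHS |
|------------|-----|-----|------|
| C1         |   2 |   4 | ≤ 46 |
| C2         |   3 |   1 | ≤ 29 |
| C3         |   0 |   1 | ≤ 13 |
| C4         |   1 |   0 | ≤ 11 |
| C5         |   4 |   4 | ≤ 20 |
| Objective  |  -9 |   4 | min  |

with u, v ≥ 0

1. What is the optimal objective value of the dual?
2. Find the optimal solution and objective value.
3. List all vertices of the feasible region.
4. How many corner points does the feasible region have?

1. -45 (by strong duality, equal to the primal optimum)
2. u = 5, v = 0, z = -45
3. (0, 0), (5, 0), (0, 5)
4. 3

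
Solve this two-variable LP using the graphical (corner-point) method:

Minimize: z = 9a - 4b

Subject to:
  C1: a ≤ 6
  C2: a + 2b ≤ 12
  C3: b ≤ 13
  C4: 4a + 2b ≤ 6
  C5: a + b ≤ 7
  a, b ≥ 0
Each vertex is the intersection of two constraint boundaries that also satisfies all remaining constraints:
  a = 0 and b = 0 → (0, 0)
  4a + 2b = 6 and b = 0 → (1.5, 0)
  4a + 2b = 6 and a = 0 → (0, 3)

Evaluating z = 9a - 4b at each vertex:
  (0, 0): z = 0
  (1.5, 0): z = 13.5
  (0, 3): z = -12

The minimum is at (0, 3) with z = -12.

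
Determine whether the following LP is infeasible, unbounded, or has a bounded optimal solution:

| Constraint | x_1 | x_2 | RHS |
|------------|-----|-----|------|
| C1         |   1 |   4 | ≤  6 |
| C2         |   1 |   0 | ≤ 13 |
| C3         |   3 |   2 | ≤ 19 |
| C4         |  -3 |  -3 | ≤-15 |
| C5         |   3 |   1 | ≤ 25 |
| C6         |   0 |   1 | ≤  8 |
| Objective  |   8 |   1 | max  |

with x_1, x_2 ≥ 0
The point (6, 0) satisfies every constraint, so the LP is feasible; the constraints give x_1 ≤ 13 and x_2 ≤ 8, which with x_1, x_2 ≥ 0 keep the feasible region inside a bounded box. A feasible, bounded LP attains a finite optimum at a vertex.

Evaluating z = 8x_1 + x_2 at each vertex:
  (5, 0): z = 40
  (6, 0): z = 48
  (4.667, 0.3333): z = 37.67

Bounded optimum: z* = 48 at (6, 0).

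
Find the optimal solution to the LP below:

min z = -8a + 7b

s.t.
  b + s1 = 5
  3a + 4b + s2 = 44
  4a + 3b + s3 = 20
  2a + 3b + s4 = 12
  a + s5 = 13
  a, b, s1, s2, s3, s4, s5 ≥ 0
a = 5, b = 0, z = -40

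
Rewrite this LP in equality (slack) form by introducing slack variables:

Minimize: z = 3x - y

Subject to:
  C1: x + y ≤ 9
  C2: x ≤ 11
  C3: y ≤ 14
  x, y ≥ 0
min z = 3x - y

s.t.
  x + y + s1 = 9
  x + s2 = 11
  y + s3 = 14
  x, y, s1, s2, s3 ≥ 0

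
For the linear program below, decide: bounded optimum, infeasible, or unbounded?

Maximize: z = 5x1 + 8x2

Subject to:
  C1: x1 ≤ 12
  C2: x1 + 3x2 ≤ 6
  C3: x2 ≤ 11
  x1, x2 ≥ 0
The point (6, 0) satisfies every constraint, so the LP is feasible; the constraints give x1 ≤ 12 and x2 ≤ 11, which with x1, x2 ≥ 0 keep the feasible region inside a bounded box. A feasible, bounded LP attains a finite optimum at a vertex.

Bounded optimum: z* = 30 at (6, 0).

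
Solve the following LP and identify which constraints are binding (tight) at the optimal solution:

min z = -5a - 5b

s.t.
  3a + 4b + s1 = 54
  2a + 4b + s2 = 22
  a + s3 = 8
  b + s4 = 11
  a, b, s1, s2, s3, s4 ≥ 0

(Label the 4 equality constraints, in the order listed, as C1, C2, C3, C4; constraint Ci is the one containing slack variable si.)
Optimal: a = 8, b = 1.5
Binding: C2, C3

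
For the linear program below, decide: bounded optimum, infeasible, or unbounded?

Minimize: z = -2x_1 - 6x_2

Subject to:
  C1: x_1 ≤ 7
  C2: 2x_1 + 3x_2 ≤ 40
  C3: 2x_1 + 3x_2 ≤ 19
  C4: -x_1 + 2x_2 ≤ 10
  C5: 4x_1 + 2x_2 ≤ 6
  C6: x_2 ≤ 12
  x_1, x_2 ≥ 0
The point (0, 3) satisfies every constraint, so the LP is feasible; the constraints give x_1 ≤ 7 and x_2 ≤ 12, which with x_1, x_2 ≥ 0 keep the feasible region inside a bounded box. A feasible, bounded LP attains a finite optimum at a vertex.

Evaluating z = -2x_1 - 6x_2 at each vertex:
  (0, 0): z = 0
  (1.5, 0): z = -3
  (0, 3): z = -18

Bounded optimum: z* = -18 at (0, 3).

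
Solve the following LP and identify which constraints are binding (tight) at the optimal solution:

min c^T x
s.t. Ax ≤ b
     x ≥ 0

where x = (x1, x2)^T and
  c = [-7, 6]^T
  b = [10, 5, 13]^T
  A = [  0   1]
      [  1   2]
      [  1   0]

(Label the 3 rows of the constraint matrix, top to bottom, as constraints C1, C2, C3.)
Optimal: x1 = 5, x2 = 0
Slack at optimum:
  C1: slack = 10
  C2: slack = 0 (binding)
  C3: slack = 8
  x1 ≥ 0: x1 = 5
  x2 ≥ 0: x2 = 0 (binding)
Binding constraints: C2, x2 ≥ 0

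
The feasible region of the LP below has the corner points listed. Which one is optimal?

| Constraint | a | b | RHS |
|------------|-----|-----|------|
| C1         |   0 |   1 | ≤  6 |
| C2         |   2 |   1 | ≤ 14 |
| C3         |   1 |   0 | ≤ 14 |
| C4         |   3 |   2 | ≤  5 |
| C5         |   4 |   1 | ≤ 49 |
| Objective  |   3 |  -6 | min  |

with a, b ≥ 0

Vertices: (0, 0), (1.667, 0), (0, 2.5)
Evaluating z = 3a - 6b at each vertex:
  (0, 0): z = 0
  (1.667, 0): z = 5
  (0, 2.5): z = -15

The smallest value is z = -15, attained at (0, 2.5).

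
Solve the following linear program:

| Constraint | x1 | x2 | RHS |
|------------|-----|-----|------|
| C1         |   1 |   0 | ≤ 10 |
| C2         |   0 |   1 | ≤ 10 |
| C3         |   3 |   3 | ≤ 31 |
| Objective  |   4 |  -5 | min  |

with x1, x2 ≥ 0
Each vertex is the intersection of two constraint boundaries that also satisfies all remaining constraints:
  x1 = 0 and x2 = 0 → (0, 0)
  x1 = 10 and x2 = 0 → (10, 0)
  x1 = 10 and 3x1 + 3x2 = 31 → (10, 0.3333)
  x2 = 10 and 3x1 + 3x2 = 31 → (0.3333, 10)
  x2 = 10 and x1 = 0 → (0, 10)

Evaluating z = 4x1 - 5x2 at each vertex:
  (0, 0): z = 0
  (10, 0): z = 40
  (10, 0.3333): z = 38.33
  (0.3333, 10): z = -48.67
  (0, 10): z = -50

The minimum is at (0, 10) with z = -50.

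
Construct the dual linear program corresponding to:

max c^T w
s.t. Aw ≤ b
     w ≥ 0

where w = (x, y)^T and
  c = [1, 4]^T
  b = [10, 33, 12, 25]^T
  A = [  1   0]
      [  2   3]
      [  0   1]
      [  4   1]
Minimize: z = 10y1 + 33y2 + 12y3 + 25y4

Subject to:
  C1: -y1 - 2y2 - 4y4 ≤ -1
  C2: -3y2 - y3 - y4 ≤ -4
  y1, y2, y3, y4 ≥ 0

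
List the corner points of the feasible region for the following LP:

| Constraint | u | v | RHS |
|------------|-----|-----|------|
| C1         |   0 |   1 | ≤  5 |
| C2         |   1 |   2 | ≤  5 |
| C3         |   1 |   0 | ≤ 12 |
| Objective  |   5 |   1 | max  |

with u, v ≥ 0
Each vertex is the intersection of two constraint boundaries that also satisfies all remaining constraints:
  u = 0 and v = 0 → (0, 0)
  u + 2v = 5 and v = 0 → (5, 0)
  u + 2v = 5 and u = 0 → (0, 2.5)

Vertices: (0, 0), (5, 0), (0, 2.5)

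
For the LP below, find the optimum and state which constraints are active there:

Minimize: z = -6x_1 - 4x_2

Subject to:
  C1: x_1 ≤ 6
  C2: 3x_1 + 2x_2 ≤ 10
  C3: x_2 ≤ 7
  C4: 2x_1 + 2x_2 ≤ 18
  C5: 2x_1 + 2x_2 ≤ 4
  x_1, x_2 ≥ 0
Optimal: x_1 = 2, x_2 = 0
Binding: C5, x_2 ≥ 0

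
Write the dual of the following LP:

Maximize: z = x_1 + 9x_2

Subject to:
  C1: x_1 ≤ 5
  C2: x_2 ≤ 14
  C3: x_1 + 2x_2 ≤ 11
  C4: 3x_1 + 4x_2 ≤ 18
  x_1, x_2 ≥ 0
Minimize: z = 5y1 + 14y2 + 11y3 + 18y4

Subject to:
  C1: -y1 - y3 - 3y4 ≤ -1
  C2: -y2 - 2y3 - 4y4 ≤ -9
  y1, y2, y3, y4 ≥ 0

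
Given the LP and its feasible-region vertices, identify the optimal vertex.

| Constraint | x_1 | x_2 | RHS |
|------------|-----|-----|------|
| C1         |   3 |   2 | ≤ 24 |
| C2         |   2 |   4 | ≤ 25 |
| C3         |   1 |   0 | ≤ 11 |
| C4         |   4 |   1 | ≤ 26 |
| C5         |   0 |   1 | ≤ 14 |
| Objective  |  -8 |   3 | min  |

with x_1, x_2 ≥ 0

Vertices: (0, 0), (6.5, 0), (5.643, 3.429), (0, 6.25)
Evaluating z = -8x_1 + 3x_2 at each vertex:
  (0, 0): z = 0
  (6.5, 0): z = -52
  (5.643, 3.429): z = -34.86
  (0, 6.25): z = 18.75

The smallest value is z = -52, attained at (6.5, 0).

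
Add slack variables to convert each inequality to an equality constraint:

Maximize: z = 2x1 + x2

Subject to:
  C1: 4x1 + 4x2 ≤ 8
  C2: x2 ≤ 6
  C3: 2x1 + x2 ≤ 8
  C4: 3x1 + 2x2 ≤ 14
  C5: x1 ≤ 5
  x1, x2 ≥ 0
max z = 2x1 + x2

s.t.
  4x1 + 4x2 + s1 = 8
  x2 + s2 = 6
  2x1 + x2 + s3 = 8
  3x1 + 2x2 + s4 = 14
  x1 + s5 = 5
  x1, x2, s1, s2, s3, s4, s5 ≥ 0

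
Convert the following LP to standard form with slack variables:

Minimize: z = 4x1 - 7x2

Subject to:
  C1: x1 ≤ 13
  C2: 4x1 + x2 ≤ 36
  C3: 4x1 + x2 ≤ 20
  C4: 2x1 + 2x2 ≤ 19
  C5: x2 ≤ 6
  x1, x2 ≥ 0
min z = 4x1 - 7x2

s.t.
  x1 + s1 = 13
  4x1 + x2 + s2 = 36
  4x1 + x2 + s3 = 20
  2x1 + 2x2 + s4 = 19
  x2 + s5 = 6
  x1, x2, s1, s2, s3, s4, s5 ≥ 0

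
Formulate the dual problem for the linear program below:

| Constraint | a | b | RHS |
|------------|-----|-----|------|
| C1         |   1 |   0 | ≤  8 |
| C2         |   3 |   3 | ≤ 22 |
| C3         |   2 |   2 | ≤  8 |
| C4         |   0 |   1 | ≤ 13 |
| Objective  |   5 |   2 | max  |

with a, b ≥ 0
Minimize: z = 8y1 + 22y2 + 8y3 + 13y4

Subject to:
  C1: -y1 - 3y2 - 2y3 ≤ -5
  C2: -3y2 - 2y3 - y4 ≤ -2
  y1, y2, y3, y4 ≥ 0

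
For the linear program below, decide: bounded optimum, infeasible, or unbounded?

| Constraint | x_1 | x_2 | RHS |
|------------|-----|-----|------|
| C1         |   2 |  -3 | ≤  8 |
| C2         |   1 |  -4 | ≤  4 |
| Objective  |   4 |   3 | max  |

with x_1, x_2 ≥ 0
Feasible point: (0, 0) satisfies every constraint, so the LP is feasible.
Direction d = (0, 1): for each constraint row a, a·d ≤ 0 —
  (2)(0) + (-3)(1) = -3 ≤ 0
  (1)(0) + (-4)(1) = -4 ≤ 0
and d ≥ 0, so (0, 0) + t·d stays feasible for every t ≥ 0. Along this ray z = 4x_1 + 3x_2 changes by 3 per unit t, so z → +∞.

Unbounded: there is a feasible ray along which z → +∞.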